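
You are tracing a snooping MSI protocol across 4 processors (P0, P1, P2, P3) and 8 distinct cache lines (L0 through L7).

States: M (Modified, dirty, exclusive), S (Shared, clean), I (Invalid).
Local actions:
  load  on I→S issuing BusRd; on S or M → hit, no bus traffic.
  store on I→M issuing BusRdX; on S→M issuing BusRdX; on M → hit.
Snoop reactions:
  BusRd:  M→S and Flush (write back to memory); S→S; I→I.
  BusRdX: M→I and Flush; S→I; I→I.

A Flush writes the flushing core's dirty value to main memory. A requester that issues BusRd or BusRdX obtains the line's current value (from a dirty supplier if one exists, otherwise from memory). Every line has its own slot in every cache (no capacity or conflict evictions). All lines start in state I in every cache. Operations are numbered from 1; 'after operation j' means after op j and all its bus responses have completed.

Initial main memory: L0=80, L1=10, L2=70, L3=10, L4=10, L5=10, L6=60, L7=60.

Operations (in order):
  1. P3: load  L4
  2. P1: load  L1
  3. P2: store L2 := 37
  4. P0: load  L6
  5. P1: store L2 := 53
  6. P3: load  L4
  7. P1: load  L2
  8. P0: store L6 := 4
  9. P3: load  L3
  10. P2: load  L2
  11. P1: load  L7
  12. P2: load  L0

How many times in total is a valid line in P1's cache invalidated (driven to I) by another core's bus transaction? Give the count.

invalidations = 0

[1] P3: load  L4 | P0:I, P1:I, P2:I, P3:S(10) | bus: BusRd
[2] P1: load  L1 | P0:I, P1:S(10), P2:I, P3:I | bus: BusRd
[3] P2: store L2 := 37 | P0:I, P1:I, P2:M(37), P3:I | bus: BusRdX
[4] P0: load  L6 | P0:S(60), P1:I, P2:I, P3:I | bus: BusRd
[5] P1: store L2 := 53 | P0:I, P1:M(53), P2:I, P3:I | bus: BusRdX,Flush
[6] P3: load  L4 | P0:I, P1:I, P2:I, P3:S(10) | bus: none
[7] P1: load  L2 | P0:I, P1:M(53), P2:I, P3:I | bus: none
[8] P0: store L6 := 4 | P0:M(4), P1:I, P2:I, P3:I | bus: BusRdX
[9] P3: load  L3 | P0:I, P1:I, P2:I, P3:S(10) | bus: BusRd
[10] P2: load  L2 | P0:I, P1:S(53), P2:S(53), P3:I | bus: BusRd,Flush
[11] P1: load  L7 | P0:I, P1:S(60), P2:I, P3:I | bus: BusRd
[12] P2: load  L0 | P0:I, P1:I, P2:S(80), P3:I | bus: BusRd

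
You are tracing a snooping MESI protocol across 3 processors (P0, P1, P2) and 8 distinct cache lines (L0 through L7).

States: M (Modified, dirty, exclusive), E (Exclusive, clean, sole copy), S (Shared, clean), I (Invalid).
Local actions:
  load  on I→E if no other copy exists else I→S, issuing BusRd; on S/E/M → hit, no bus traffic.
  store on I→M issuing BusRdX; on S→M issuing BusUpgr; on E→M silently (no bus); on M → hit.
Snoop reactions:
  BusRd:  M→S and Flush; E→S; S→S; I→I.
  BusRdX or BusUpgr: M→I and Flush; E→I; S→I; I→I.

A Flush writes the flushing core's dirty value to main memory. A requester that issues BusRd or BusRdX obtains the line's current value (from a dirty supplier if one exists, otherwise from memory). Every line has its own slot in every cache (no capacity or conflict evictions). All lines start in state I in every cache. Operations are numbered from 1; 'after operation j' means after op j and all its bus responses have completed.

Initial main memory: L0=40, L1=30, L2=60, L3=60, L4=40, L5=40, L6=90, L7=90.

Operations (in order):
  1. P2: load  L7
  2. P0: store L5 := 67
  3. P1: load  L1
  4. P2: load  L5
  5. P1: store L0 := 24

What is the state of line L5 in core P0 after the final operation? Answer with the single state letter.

  op1 P2: load  L7 → I/I/E on L7; bus BusRd; mem=90
  op2 P0: store L5 := 67 → M/I/I on L5; bus BusRdX; mem=40
  op3 P1: load  L1 → I/E/I on L1; bus BusRd; mem=30
  op4 P2: load  L5 → S/I/S on L5; bus BusRd Flush; mem=67
  op5 P1: store L0 := 24 → I/M/I on L0; bus BusRdX; mem=40

state = S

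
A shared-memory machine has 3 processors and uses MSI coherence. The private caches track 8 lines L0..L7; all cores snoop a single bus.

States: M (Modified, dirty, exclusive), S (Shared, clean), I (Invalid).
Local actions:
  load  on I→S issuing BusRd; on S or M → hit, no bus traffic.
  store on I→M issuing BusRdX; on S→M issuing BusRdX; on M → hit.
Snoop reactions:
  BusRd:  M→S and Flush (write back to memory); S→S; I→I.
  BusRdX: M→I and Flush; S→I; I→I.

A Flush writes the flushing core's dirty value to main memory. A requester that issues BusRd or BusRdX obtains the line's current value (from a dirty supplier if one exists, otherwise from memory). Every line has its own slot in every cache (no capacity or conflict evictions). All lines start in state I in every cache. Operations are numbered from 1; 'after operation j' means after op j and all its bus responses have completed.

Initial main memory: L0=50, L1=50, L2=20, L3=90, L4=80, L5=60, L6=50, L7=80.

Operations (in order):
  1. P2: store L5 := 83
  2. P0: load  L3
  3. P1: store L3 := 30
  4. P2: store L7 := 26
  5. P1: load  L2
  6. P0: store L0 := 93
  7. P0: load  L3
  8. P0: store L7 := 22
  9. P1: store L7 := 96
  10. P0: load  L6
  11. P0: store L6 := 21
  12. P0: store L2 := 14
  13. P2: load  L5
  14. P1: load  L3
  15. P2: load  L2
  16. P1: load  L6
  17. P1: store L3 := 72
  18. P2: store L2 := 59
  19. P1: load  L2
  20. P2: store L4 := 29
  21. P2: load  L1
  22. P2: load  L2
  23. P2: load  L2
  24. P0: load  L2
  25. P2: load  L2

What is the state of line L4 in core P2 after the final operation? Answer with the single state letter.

state = M

1. P2: store L5 := 83  bus=[BusRdX]  L5: P0=I P1=I P2=M  mem[L5]=60
2. P0: load  L3  bus=[BusRd]  L3: P0=S P1=I P2=I  mem[L3]=90
3. P1: store L3 := 30  bus=[BusRdX]  L3: P0=I P1=M P2=I  mem[L3]=90
4. P2: store L7 := 26  bus=[BusRdX]  L7: P0=I P1=I P2=M  mem[L7]=80
5. P1: load  L2  bus=[BusRd]  L2: P0=I P1=S P2=I  mem[L2]=20
6. P0: store L0 := 93  bus=[BusRdX]  L0: P0=M P1=I P2=I  mem[L0]=50
7. P0: load  L3  bus=[BusRd,Flush]  L3: P0=S P1=S P2=I  mem[L3]=30
8. P0: store L7 := 22  bus=[BusRdX,Flush]  L7: P0=M P1=I P2=I  mem[L7]=26
9. P1: store L7 := 96  bus=[BusRdX,Flush]  L7: P0=I P1=M P2=I  mem[L7]=22
10. P0: load  L6  bus=[BusRd]  L6: P0=S P1=I P2=I  mem[L6]=50
11. P0: store L6 := 21  bus=[BusRdX]  L6: P0=M P1=I P2=I  mem[L6]=50
12. P0: store L2 := 14  bus=[BusRdX]  L2: P0=M P1=I P2=I  mem[L2]=20
13. P2: load  L5  bus=[-]  L5: P0=I P1=I P2=M  mem[L5]=60
14. P1: load  L3  bus=[-]  L3: P0=S P1=S P2=I  mem[L3]=30
15. P2: load  L2  bus=[BusRd,Flush]  L2: P0=S P1=I P2=S  mem[L2]=14
16. P1: load  L6  bus=[BusRd,Flush]  L6: P0=S P1=S P2=I  mem[L6]=21
17. P1: store L3 := 72  bus=[BusRdX]  L3: P0=I P1=M P2=I  mem[L3]=30
18. P2: store L2 := 59  bus=[BusRdX]  L2: P0=I P1=I P2=M  mem[L2]=14
19. P1: load  L2  bus=[BusRd,Flush]  L2: P0=I P1=S P2=S  mem[L2]=59
20. P2: store L4 := 29  bus=[BusRdX]  L4: P0=I P1=I P2=M  mem[L4]=80
21. P2: load  L1  bus=[BusRd]  L1: P0=I P1=I P2=S  mem[L1]=50
22. P2: load  L2  bus=[-]  L2: P0=I P1=S P2=S  mem[L2]=59
23. P2: load  L2  bus=[-]  L2: P0=I P1=S P2=S  mem[L2]=59
24. P0: load  L2  bus=[BusRd]  L2: P0=S P1=S P2=S  mem[L2]=59
25. P2: load  L2  bus=[-]  L2: P0=S P1=S P2=S  mem[L2]=59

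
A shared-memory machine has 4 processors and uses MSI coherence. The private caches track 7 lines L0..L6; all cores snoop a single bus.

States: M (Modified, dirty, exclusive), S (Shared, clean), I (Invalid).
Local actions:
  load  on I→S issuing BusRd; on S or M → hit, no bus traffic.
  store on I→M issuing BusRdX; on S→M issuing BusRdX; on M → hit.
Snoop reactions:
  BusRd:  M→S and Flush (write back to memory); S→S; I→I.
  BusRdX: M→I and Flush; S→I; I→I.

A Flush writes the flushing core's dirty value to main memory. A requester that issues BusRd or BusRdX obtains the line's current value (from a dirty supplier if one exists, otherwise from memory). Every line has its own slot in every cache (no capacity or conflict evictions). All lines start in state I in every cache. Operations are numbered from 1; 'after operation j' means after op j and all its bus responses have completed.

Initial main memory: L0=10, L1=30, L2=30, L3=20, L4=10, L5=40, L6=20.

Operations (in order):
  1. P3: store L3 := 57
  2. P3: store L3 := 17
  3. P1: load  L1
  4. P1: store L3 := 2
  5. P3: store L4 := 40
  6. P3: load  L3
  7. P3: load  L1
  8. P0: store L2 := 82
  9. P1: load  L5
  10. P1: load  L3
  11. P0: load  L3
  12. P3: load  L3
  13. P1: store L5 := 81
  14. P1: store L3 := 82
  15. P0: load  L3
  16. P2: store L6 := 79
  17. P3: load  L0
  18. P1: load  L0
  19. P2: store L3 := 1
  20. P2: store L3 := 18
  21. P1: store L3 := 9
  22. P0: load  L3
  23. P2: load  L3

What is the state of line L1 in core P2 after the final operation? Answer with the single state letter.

step 1: P3: store L3 := 57  ⟶  IIIM  (L3)  txn=BusRdX  M[L3]=20
step 2: P3: store L3 := 17  ⟶  IIIM  (L3)  txn=∅  M[L3]=20
step 3: P1: load  L1  ⟶  ISII  (L1)  txn=BusRd  M[L1]=30
step 4: P1: store L3 := 2  ⟶  IMII  (L3)  txn=BusRdX+Flush  M[L3]=17
step 5: P3: store L4 := 40  ⟶  IIIM  (L4)  txn=BusRdX  M[L4]=10
step 6: P3: load  L3  ⟶  ISIS  (L3)  txn=BusRd+Flush  M[L3]=2
step 7: P3: load  L1  ⟶  ISIS  (L1)  txn=BusRd  M[L1]=30
step 8: P0: store L2 := 82  ⟶  MIII  (L2)  txn=BusRdX  M[L2]=30
step 9: P1: load  L5  ⟶  ISII  (L5)  txn=BusRd  M[L5]=40
step 10: P1: load  L3  ⟶  ISIS  (L3)  txn=∅  M[L3]=2
step 11: P0: load  L3  ⟶  SSIS  (L3)  txn=BusRd  M[L3]=2
step 12: P3: load  L3  ⟶  SSIS  (L3)  txn=∅  M[L3]=2
step 13: P1: store L5 := 81  ⟶  IMII  (L5)  txn=BusRdX  M[L5]=40
step 14: P1: store L3 := 82  ⟶  IMII  (L3)  txn=BusRdX  M[L3]=2
step 15: P0: load  L3  ⟶  SSII  (L3)  txn=BusRd+Flush  M[L3]=82
step 16: P2: store L6 := 79  ⟶  IIMI  (L6)  txn=BusRdX  M[L6]=20
step 17: P3: load  L0  ⟶  IIIS  (L0)  txn=BusRd  M[L0]=10
step 18: P1: load  L0  ⟶  ISIS  (L0)  txn=BusRd  M[L0]=10
step 19: P2: store L3 := 1  ⟶  IIMI  (L3)  txn=BusRdX  M[L3]=82
step 20: P2: store L3 := 18  ⟶  IIMI  (L3)  txn=∅  M[L3]=82
step 21: P1: store L3 := 9  ⟶  IMII  (L3)  txn=BusRdX+Flush  M[L3]=18
step 22: P0: load  L3  ⟶  SSII  (L3)  txn=BusRd+Flush  M[L3]=9
step 23: P2: load  L3  ⟶  SSSI  (L3)  txn=BusRd  M[L3]=9

state = I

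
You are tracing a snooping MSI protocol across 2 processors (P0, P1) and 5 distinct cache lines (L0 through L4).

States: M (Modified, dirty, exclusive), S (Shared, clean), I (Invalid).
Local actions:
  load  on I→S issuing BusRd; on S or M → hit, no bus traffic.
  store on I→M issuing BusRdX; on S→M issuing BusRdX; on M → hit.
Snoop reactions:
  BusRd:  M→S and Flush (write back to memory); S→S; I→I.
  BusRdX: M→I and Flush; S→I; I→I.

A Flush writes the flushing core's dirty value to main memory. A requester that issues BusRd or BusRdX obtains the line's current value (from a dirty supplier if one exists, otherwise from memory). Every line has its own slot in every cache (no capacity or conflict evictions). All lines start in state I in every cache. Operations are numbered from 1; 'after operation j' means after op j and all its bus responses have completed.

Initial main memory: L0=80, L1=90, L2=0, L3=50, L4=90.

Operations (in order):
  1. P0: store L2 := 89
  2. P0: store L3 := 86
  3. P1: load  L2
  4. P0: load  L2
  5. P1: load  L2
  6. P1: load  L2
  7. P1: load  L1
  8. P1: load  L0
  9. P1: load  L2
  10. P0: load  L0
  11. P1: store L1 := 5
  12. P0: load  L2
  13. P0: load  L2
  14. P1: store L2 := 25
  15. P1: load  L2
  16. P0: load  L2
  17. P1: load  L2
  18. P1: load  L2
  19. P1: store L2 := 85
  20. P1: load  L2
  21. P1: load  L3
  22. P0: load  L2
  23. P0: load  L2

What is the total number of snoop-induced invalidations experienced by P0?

invalidations = 2

step 1: P0: store L2 := 89  ⟶  MI  (L2)  txn=BusRdX  M[L2]=0
step 2: P0: store L3 := 86  ⟶  MI  (L3)  txn=BusRdX  M[L3]=50
step 3: P1: load  L2  ⟶  SS  (L2)  txn=BusRd+Flush  M[L2]=89
step 4: P0: load  L2  ⟶  SS  (L2)  txn=∅  M[L2]=89
step 5: P1: load  L2  ⟶  SS  (L2)  txn=∅  M[L2]=89
step 6: P1: load  L2  ⟶  SS  (L2)  txn=∅  M[L2]=89
step 7: P1: load  L1  ⟶  IS  (L1)  txn=BusRd  M[L1]=90
step 8: P1: load  L0  ⟶  IS  (L0)  txn=BusRd  M[L0]=80
step 9: P1: load  L2  ⟶  SS  (L2)  txn=∅  M[L2]=89
step 10: P0: load  L0  ⟶  SS  (L0)  txn=BusRd  M[L0]=80
step 11: P1: store L1 := 5  ⟶  IM  (L1)  txn=BusRdX  M[L1]=90
step 12: P0: load  L2  ⟶  SS  (L2)  txn=∅  M[L2]=89
step 13: P0: load  L2  ⟶  SS  (L2)  txn=∅  M[L2]=89
step 14: P1: store L2 := 25  ⟶  IM  (L2)  txn=BusRdX  M[L2]=89
step 15: P1: load  L2  ⟶  IM  (L2)  txn=∅  M[L2]=89
step 16: P0: load  L2  ⟶  SS  (L2)  txn=BusRd+Flush  M[L2]=25
step 17: P1: load  L2  ⟶  SS  (L2)  txn=∅  M[L2]=25
step 18: P1: load  L2  ⟶  SS  (L2)  txn=∅  M[L2]=25
step 19: P1: store L2 := 85  ⟶  IM  (L2)  txn=BusRdX  M[L2]=25
step 20: P1: load  L2  ⟶  IM  (L2)  txn=∅  M[L2]=25
step 21: P1: load  L3  ⟶  SS  (L3)  txn=BusRd+Flush  M[L3]=86
step 22: P0: load  L2  ⟶  SS  (L2)  txn=BusRd+Flush  M[L2]=85
step 23: P0: load  L2  ⟶  SS  (L2)  txn=∅  M[L2]=85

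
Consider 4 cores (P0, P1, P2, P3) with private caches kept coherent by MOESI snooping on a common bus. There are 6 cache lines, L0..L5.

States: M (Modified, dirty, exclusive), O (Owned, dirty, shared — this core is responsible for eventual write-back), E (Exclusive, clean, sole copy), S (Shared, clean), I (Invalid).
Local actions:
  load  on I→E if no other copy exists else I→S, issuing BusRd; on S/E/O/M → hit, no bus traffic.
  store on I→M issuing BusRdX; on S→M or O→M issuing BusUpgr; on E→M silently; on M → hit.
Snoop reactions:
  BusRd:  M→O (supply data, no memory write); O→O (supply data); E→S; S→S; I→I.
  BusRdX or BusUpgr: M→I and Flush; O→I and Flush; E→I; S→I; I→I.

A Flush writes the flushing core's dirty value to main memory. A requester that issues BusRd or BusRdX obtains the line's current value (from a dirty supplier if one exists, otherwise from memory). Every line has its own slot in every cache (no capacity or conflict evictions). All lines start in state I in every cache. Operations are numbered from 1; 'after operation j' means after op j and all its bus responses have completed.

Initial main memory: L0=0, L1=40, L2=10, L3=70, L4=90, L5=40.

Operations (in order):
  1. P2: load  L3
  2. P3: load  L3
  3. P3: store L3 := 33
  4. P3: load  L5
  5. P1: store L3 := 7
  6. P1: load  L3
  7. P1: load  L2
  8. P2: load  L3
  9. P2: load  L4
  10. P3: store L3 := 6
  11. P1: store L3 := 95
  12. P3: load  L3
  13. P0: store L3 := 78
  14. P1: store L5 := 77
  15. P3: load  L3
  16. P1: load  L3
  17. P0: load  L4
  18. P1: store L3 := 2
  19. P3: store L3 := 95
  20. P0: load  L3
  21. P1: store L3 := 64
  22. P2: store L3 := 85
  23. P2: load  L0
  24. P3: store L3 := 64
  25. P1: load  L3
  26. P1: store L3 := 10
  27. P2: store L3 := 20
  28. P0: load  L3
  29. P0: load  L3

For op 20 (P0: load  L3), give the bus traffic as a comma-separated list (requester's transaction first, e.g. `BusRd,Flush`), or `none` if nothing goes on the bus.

1. P2: load  L3  bus=[BusRd]  L3: P0=I P1=I P2=E P3=I  mem[L3]=70
2. P3: load  L3  bus=[BusRd]  L3: P0=I P1=I P2=S P3=S  mem[L3]=70
3. P3: store L3 := 33  bus=[BusUpgr]  L3: P0=I P1=I P2=I P3=M  mem[L3]=70
4. P3: load  L5  bus=[BusRd]  L5: P0=I P1=I P2=I P3=E  mem[L5]=40
5. P1: store L3 := 7  bus=[BusRdX,Flush]  L3: P0=I P1=M P2=I P3=I  mem[L3]=33
6. P1: load  L3  bus=[-]  L3: P0=I P1=M P2=I P3=I  mem[L3]=33
7. P1: load  L2  bus=[BusRd]  L2: P0=I P1=E P2=I P3=I  mem[L2]=10
8. P2: load  L3  bus=[BusRd]  L3: P0=I P1=O P2=S P3=I  mem[L3]=33
9. P2: load  L4  bus=[BusRd]  L4: P0=I P1=I P2=E P3=I  mem[L4]=90
10. P3: store L3 := 6  bus=[BusRdX,Flush]  L3: P0=I P1=I P2=I P3=M  mem[L3]=7
11. P1: store L3 := 95  bus=[BusRdX,Flush]  L3: P0=I P1=M P2=I P3=I  mem[L3]=6
12. P3: load  L3  bus=[BusRd]  L3: P0=I P1=O P2=I P3=S  mem[L3]=6
13. P0: store L3 := 78  bus=[BusRdX,Flush]  L3: P0=M P1=I P2=I P3=I  mem[L3]=95
14. P1: store L5 := 77  bus=[BusRdX]  L5: P0=I P1=M P2=I P3=I  mem[L5]=40
15. P3: load  L3  bus=[BusRd]  L3: P0=O P1=I P2=I P3=S  mem[L3]=95
16. P1: load  L3  bus=[BusRd]  L3: P0=O P1=S P2=I P3=S  mem[L3]=95
17. P0: load  L4  bus=[BusRd]  L4: P0=S P1=I P2=S P3=I  mem[L4]=90
18. P1: store L3 := 2  bus=[BusUpgr,Flush]  L3: P0=I P1=M P2=I P3=I  mem[L3]=78
19. P3: store L3 := 95  bus=[BusRdX,Flush]  L3: P0=I P1=I P2=I P3=M  mem[L3]=2
20. P0: load  L3  bus=[BusRd]  L3: P0=S P1=I P2=I P3=O  mem[L3]=2
21. P1: store L3 := 64  bus=[BusRdX,Flush]  L3: P0=I P1=M P2=I P3=I  mem[L3]=95
22. P2: store L3 := 85  bus=[BusRdX,Flush]  L3: P0=I P1=I P2=M P3=I  mem[L3]=64
23. P2: load  L0  bus=[BusRd]  L0: P0=I P1=I P2=E P3=I  mem[L0]=0
24. P3: store L3 := 64  bus=[BusRdX,Flush]  L3: P0=I P1=I P2=I P3=M  mem[L3]=85
25. P1: load  L3  bus=[BusRd]  L3: P0=I P1=S P2=I P3=O  mem[L3]=85
26. P1: store L3 := 10  bus=[BusUpgr,Flush]  L3: P0=I P1=M P2=I P3=I  mem[L3]=64
27. P2: store L3 := 20  bus=[BusRdX,Flush]  L3: P0=I P1=I P2=M P3=I  mem[L3]=10
28. P0: load  L3  bus=[BusRd]  L3: P0=S P1=I P2=O P3=I  mem[L3]=10
29. P0: load  L3  bus=[-]  L3: P0=S P1=I P2=O P3=I  mem[L3]=10

bus = BusRd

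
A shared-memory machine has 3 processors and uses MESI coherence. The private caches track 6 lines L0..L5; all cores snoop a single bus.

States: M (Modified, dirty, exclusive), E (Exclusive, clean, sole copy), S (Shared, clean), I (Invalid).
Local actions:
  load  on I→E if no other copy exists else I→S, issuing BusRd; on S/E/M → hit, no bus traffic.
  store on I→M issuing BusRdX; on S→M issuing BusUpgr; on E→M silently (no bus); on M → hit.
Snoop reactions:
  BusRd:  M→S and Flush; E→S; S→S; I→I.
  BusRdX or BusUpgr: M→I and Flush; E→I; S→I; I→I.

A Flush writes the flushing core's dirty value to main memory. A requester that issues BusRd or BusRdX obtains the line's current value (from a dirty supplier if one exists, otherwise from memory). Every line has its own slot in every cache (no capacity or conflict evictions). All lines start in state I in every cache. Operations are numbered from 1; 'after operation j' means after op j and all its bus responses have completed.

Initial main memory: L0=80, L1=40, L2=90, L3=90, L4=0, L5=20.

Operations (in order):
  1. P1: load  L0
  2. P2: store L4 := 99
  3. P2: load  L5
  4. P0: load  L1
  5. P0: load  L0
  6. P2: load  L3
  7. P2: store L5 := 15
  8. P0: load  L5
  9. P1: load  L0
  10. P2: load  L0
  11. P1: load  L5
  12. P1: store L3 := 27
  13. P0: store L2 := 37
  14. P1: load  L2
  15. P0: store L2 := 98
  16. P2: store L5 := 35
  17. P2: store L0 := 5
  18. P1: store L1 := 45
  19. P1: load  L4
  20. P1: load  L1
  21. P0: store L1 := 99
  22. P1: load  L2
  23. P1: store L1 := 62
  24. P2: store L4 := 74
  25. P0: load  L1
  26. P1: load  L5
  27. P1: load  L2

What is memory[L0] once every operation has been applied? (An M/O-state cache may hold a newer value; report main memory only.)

[1] P1: load  L0 | P0:I, P1:E(80), P2:I | bus: BusRd
[2] P2: store L4 := 99 | P0:I, P1:I, P2:M(99) | bus: BusRdX
[3] P2: load  L5 | P0:I, P1:I, P2:E(20) | bus: BusRd
[4] P0: load  L1 | P0:E(40), P1:I, P2:I | bus: BusRd
[5] P0: load  L0 | P0:S(80), P1:S(80), P2:I | bus: BusRd
[6] P2: load  L3 | P0:I, P1:I, P2:E(90) | bus: BusRd
[7] P2: store L5 := 15 | P0:I, P1:I, P2:M(15) | bus: none
[8] P0: load  L5 | P0:S(15), P1:I, P2:S(15) | bus: BusRd,Flush
[9] P1: load  L0 | P0:S(80), P1:S(80), P2:I | bus: none
[10] P2: load  L0 | P0:S(80), P1:S(80), P2:S(80) | bus: BusRd
[11] P1: load  L5 | P0:S(15), P1:S(15), P2:S(15) | bus: BusRd
[12] P1: store L3 := 27 | P0:I, P1:M(27), P2:I | bus: BusRdX
[13] P0: store L2 := 37 | P0:M(37), P1:I, P2:I | bus: BusRdX
[14] P1: load  L2 | P0:S(37), P1:S(37), P2:I | bus: BusRd,Flush
[15] P0: store L2 := 98 | P0:M(98), P1:I, P2:I | bus: BusUpgr
[16] P2: store L5 := 35 | P0:I, P1:I, P2:M(35) | bus: BusUpgr
[17] P2: store L0 := 5 | P0:I, P1:I, P2:M(5) | bus: BusUpgr
[18] P1: store L1 := 45 | P0:I, P1:M(45), P2:I | bus: BusRdX
[19] P1: load  L4 | P0:I, P1:S(99), P2:S(99) | bus: BusRd,Flush
[20] P1: load  L1 | P0:I, P1:M(45), P2:I | bus: none
[21] P0: store L1 := 99 | P0:M(99), P1:I, P2:I | bus: BusRdX,Flush
[22] P1: load  L2 | P0:S(98), P1:S(98), P2:I | bus: BusRd,Flush
[23] P1: store L1 := 62 | P0:I, P1:M(62), P2:I | bus: BusRdX,Flush
[24] P2: store L4 := 74 | P0:I, P1:I, P2:M(74) | bus: BusUpgr
[25] P0: load  L1 | P0:S(62), P1:S(62), P2:I | bus: BusRd,Flush
[26] P1: load  L5 | P0:I, P1:S(35), P2:S(35) | bus: BusRd,Flush
[27] P1: load  L2 | P0:S(98), P1:S(98), P2:I | bus: none

memory[L0] = 80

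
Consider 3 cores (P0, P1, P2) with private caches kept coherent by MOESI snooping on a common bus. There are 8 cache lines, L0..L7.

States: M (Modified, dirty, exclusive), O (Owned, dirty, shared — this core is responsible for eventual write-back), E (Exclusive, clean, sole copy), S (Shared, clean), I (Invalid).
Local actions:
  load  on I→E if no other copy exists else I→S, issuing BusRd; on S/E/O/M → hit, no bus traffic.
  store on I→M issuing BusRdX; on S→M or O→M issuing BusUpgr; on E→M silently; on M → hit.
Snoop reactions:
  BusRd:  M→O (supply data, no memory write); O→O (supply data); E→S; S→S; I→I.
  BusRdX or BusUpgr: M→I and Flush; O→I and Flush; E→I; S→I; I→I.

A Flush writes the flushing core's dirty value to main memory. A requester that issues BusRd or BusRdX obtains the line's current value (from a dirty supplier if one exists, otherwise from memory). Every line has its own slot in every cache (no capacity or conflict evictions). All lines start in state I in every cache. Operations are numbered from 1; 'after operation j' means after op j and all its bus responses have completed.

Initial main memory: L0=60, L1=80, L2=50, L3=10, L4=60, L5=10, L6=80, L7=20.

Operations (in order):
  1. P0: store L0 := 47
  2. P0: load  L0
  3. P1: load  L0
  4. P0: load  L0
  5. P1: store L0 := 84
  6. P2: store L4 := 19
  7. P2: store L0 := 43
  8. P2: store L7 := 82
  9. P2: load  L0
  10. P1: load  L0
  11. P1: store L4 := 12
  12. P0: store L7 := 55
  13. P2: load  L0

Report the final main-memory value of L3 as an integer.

step 1: P0: store L0 := 47  ⟶  MII  (L0)  txn=BusRdX  M[L0]=60
step 2: P0: load  L0  ⟶  MII  (L0)  txn=∅  M[L0]=60
step 3: P1: load  L0  ⟶  OSI  (L0)  txn=BusRd  M[L0]=60
step 4: P0: load  L0  ⟶  OSI  (L0)  txn=∅  M[L0]=60
step 5: P1: store L0 := 84  ⟶  IMI  (L0)  txn=BusUpgr+Flush  M[L0]=47
step 6: P2: store L4 := 19  ⟶  IIM  (L4)  txn=BusRdX  M[L4]=60
step 7: P2: store L0 := 43  ⟶  IIM  (L0)  txn=BusRdX+Flush  M[L0]=84
step 8: P2: store L7 := 82  ⟶  IIM  (L7)  txn=BusRdX  M[L7]=20
step 9: P2: load  L0  ⟶  IIM  (L0)  txn=∅  M[L0]=84
step 10: P1: load  L0  ⟶  ISO  (L0)  txn=BusRd  M[L0]=84
step 11: P1: store L4 := 12  ⟶  IMI  (L4)  txn=BusRdX+Flush  M[L4]=19
step 12: P0: store L7 := 55  ⟶  MII  (L7)  txn=BusRdX+Flush  M[L7]=82
step 13: P2: load  L0  ⟶  ISO  (L0)  txn=∅  M[L0]=84

memory[L3] = 10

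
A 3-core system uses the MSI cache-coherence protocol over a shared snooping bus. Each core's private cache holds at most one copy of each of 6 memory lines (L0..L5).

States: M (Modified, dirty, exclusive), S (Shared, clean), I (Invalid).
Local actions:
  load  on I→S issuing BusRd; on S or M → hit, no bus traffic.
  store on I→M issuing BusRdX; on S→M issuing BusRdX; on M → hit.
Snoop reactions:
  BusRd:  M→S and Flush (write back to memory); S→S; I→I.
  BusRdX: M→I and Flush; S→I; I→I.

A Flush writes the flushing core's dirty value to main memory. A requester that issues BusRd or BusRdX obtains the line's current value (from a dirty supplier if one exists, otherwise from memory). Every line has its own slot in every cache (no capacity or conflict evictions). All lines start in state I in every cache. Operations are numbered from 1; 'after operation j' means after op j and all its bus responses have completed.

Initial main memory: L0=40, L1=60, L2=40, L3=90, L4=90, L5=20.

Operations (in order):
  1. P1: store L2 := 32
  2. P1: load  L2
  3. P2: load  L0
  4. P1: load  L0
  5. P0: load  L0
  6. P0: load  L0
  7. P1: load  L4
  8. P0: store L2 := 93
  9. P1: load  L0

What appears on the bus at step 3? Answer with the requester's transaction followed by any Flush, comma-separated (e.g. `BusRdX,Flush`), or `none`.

bus = BusRd

step 1: P1: store L2 := 32  ⟶  IMI  (L2)  txn=BusRdX  M[L2]=40
step 2: P1: load  L2  ⟶  IMI  (L2)  txn=∅  M[L2]=40
step 3: P2: load  L0  ⟶  IIS  (L0)  txn=BusRd  M[L0]=40
step 4: P1: load  L0  ⟶  ISS  (L0)  txn=BusRd  M[L0]=40
step 5: P0: load  L0  ⟶  SSS  (L0)  txn=BusRd  M[L0]=40
step 6: P0: load  L0  ⟶  SSS  (L0)  txn=∅  M[L0]=40
step 7: P1: load  L4  ⟶  ISI  (L4)  txn=BusRd  M[L4]=90
step 8: P0: store L2 := 93  ⟶  MII  (L2)  txn=BusRdX+Flush  M[L2]=32
step 9: P1: load  L0  ⟶  SSS  (L0)  txn=∅  M[L0]=40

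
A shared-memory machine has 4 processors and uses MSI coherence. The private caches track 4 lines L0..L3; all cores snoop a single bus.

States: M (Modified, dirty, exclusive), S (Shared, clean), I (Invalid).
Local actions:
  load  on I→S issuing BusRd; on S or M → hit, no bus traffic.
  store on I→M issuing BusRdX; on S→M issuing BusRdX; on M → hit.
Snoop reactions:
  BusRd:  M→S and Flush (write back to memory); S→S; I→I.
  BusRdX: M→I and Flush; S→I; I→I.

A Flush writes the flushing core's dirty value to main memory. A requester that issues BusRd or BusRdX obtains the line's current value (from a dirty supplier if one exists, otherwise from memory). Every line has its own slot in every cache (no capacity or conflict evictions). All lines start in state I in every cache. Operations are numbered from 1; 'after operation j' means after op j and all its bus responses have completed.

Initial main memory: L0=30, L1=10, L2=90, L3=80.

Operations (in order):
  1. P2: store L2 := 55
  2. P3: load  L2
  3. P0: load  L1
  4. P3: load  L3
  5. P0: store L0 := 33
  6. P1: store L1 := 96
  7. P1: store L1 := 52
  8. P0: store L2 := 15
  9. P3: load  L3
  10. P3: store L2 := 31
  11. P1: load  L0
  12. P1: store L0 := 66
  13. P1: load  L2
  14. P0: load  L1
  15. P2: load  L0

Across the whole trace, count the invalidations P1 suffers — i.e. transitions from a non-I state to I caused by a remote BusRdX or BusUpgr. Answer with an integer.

step 1: P2: store L2 := 55  ⟶  IIMI  (L2)  txn=BusRdX  M[L2]=90
step 2: P3: load  L2  ⟶  IISS  (L2)  txn=BusRd+Flush  M[L2]=55
step 3: P0: load  L1  ⟶  SIII  (L1)  txn=BusRd  M[L1]=10
step 4: P3: load  L3  ⟶  IIIS  (L3)  txn=BusRd  M[L3]=80
step 5: P0: store L0 := 33  ⟶  MIII  (L0)  txn=BusRdX  M[L0]=30
step 6: P1: store L1 := 96  ⟶  IMII  (L1)  txn=BusRdX  M[L1]=10
step 7: P1: store L1 := 52  ⟶  IMII  (L1)  txn=∅  M[L1]=10
step 8: P0: store L2 := 15  ⟶  MIII  (L2)  txn=BusRdX  M[L2]=55
step 9: P3: load  L3  ⟶  IIIS  (L3)  txn=∅  M[L3]=80
step 10: P3: store L2 := 31  ⟶  IIIM  (L2)  txn=BusRdX+Flush  M[L2]=15
step 11: P1: load  L0  ⟶  SSII  (L0)  txn=BusRd+Flush  M[L0]=33
step 12: P1: store L0 := 66  ⟶  IMII  (L0)  txn=BusRdX  M[L0]=33
step 13: P1: load  L2  ⟶  ISIS  (L2)  txn=BusRd+Flush  M[L2]=31
step 14: P0: load  L1  ⟶  SSII  (L1)  txn=BusRd+Flush  M[L1]=52
step 15: P2: load  L0  ⟶  ISSI  (L0)  txn=BusRd+Flush  M[L0]=66

invalidations = 0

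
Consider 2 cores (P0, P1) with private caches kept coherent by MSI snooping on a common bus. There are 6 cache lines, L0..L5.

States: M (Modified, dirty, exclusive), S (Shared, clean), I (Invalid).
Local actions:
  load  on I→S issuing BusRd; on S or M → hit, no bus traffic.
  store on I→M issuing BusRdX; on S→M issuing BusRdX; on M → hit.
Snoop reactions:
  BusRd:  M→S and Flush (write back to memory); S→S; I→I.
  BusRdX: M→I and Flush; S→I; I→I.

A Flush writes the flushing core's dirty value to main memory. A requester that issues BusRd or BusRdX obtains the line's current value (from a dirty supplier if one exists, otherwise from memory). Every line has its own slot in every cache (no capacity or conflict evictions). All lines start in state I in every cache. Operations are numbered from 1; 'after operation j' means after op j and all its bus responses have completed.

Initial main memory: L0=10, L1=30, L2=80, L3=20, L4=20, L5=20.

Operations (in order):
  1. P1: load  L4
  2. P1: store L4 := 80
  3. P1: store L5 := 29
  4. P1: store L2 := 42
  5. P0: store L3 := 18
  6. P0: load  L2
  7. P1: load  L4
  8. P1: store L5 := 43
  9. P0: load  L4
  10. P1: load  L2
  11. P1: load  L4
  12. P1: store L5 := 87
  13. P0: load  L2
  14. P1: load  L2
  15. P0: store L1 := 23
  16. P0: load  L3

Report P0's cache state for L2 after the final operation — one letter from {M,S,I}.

step 1: P1: load  L4  ⟶  IS  (L4)  txn=BusRd  M[L4]=20
step 2: P1: store L4 := 80  ⟶  IM  (L4)  txn=BusRdX  M[L4]=20
step 3: P1: store L5 := 29  ⟶  IM  (L5)  txn=BusRdX  M[L5]=20
step 4: P1: store L2 := 42  ⟶  IM  (L2)  txn=BusRdX  M[L2]=80
step 5: P0: store L3 := 18  ⟶  MI  (L3)  txn=BusRdX  M[L3]=20
step 6: P0: load  L2  ⟶  SS  (L2)  txn=BusRd+Flush  M[L2]=42
step 7: P1: load  L4  ⟶  IM  (L4)  txn=∅  M[L4]=20
step 8: P1: store L5 := 43  ⟶  IM  (L5)  txn=∅  M[L5]=20
step 9: P0: load  L4  ⟶  SS  (L4)  txn=BusRd+Flush  M[L4]=80
step 10: P1: load  L2  ⟶  SS  (L2)  txn=∅  M[L2]=42
step 11: P1: load  L4  ⟶  SS  (L4)  txn=∅  M[L4]=80
step 12: P1: store L5 := 87  ⟶  IM  (L5)  txn=∅  M[L5]=20
step 13: P0: load  L2  ⟶  SS  (L2)  txn=∅  M[L2]=42
step 14: P1: load  L2  ⟶  SS  (L2)  txn=∅  M[L2]=42
step 15: P0: store L1 := 23  ⟶  MI  (L1)  txn=BusRdX  M[L1]=30
step 16: P0: load  L3  ⟶  MI  (L3)  txn=∅  M[L3]=20

state = S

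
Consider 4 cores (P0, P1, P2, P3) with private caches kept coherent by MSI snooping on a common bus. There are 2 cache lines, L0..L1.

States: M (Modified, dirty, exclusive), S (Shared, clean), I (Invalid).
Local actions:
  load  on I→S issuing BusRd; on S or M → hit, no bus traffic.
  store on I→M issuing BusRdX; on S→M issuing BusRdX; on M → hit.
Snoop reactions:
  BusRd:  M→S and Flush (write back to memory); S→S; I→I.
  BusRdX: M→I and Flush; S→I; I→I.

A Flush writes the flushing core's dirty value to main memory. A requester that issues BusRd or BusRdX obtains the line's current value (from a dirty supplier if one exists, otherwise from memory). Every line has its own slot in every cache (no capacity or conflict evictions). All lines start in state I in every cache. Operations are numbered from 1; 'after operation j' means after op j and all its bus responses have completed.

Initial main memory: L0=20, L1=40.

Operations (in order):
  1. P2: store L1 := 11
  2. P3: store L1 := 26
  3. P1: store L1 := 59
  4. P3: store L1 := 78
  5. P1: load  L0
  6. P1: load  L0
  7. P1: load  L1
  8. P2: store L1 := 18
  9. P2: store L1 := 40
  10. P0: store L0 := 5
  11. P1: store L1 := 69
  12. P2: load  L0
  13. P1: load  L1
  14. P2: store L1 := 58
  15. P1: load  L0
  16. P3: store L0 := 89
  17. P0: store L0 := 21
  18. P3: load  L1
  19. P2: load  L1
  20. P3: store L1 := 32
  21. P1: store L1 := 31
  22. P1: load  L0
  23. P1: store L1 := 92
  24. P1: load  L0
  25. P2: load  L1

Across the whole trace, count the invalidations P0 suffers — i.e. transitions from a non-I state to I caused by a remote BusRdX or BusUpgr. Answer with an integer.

invalidations = 1

[1] P2: store L1 := 11 | P0:I, P1:I, P2:M(11), P3:I | bus: BusRdX
[2] P3: store L1 := 26 | P0:I, P1:I, P2:I, P3:M(26) | bus: BusRdX,Flush
[3] P1: store L1 := 59 | P0:I, P1:M(59), P2:I, P3:I | bus: BusRdX,Flush
[4] P3: store L1 := 78 | P0:I, P1:I, P2:I, P3:M(78) | bus: BusRdX,Flush
[5] P1: load  L0 | P0:I, P1:S(20), P2:I, P3:I | bus: BusRd
[6] P1: load  L0 | P0:I, P1:S(20), P2:I, P3:I | bus: none
[7] P1: load  L1 | P0:I, P1:S(78), P2:I, P3:S(78) | bus: BusRd,Flush
[8] P2: store L1 := 18 | P0:I, P1:I, P2:M(18), P3:I | bus: BusRdX
[9] P2: store L1 := 40 | P0:I, P1:I, P2:M(40), P3:I | bus: none
[10] P0: store L0 := 5 | P0:M(5), P1:I, P2:I, P3:I | bus: BusRdX
[11] P1: store L1 := 69 | P0:I, P1:M(69), P2:I, P3:I | bus: BusRdX,Flush
[12] P2: load  L0 | P0:S(5), P1:I, P2:S(5), P3:I | bus: BusRd,Flush
[13] P1: load  L1 | P0:I, P1:M(69), P2:I, P3:I | bus: none
[14] P2: store L1 := 58 | P0:I, P1:I, P2:M(58), P3:I | bus: BusRdX,Flush
[15] P1: load  L0 | P0:S(5), P1:S(5), P2:S(5), P3:I | bus: BusRd
[16] P3: store L0 := 89 | P0:I, P1:I, P2:I, P3:M(89) | bus: BusRdX
[17] P0: store L0 := 21 | P0:M(21), P1:I, P2:I, P3:I | bus: BusRdX,Flush
[18] P3: load  L1 | P0:I, P1:I, P2:S(58), P3:S(58) | bus: BusRd,Flush
[19] P2: load  L1 | P0:I, P1:I, P2:S(58), P3:S(58) | bus: none
[20] P3: store L1 := 32 | P0:I, P1:I, P2:I, P3:M(32) | bus: BusRdX
[21] P1: store L1 := 31 | P0:I, P1:M(31), P2:I, P3:I | bus: BusRdX,Flush
[22] P1: load  L0 | P0:S(21), P1:S(21), P2:I, P3:I | bus: BusRd,Flush
[23] P1: store L1 := 92 | P0:I, P1:M(92), P2:I, P3:I | bus: none
[24] P1: load  L0 | P0:S(21), P1:S(21), P2:I, P3:I | bus: none
[25] P2: load  L1 | P0:I, P1:S(92), P2:S(92), P3:I | bus: BusRd,Flush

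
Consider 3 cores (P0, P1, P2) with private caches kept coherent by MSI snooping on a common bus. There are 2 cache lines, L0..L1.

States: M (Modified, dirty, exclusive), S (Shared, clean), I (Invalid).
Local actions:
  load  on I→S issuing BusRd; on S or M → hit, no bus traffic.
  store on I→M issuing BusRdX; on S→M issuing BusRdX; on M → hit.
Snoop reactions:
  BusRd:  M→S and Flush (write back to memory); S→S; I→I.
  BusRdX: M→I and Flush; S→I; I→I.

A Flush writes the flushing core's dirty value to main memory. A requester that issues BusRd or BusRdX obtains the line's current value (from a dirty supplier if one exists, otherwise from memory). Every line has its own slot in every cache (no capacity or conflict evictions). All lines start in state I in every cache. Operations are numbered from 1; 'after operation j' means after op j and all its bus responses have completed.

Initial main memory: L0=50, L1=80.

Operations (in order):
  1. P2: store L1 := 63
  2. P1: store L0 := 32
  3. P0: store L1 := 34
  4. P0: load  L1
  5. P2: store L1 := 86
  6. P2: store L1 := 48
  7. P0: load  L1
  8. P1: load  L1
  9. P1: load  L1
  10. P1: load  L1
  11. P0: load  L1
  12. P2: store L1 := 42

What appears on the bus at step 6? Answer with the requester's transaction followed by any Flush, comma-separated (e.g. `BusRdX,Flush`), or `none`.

bus = none

  op1 P2: store L1 := 63 → I/I/M on L1; bus BusRdX; mem=80
  op2 P1: store L0 := 32 → I/M/I on L0; bus BusRdX; mem=50
  op3 P0: store L1 := 34 → M/I/I on L1; bus BusRdX Flush; mem=63
  op4 P0: load  L1 → M/I/I on L1; bus (none); mem=63
  op5 P2: store L1 := 86 → I/I/M on L1; bus BusRdX Flush; mem=34
  op6 P2: store L1 := 48 → I/I/M on L1; bus (none); mem=34
  op7 P0: load  L1 → S/I/S on L1; bus BusRd Flush; mem=48
  op8 P1: load  L1 → S/S/S on L1; bus BusRd; mem=48
  op9 P1: load  L1 → S/S/S on L1; bus (none); mem=48
  op10 P1: load  L1 → S/S/S on L1; bus (none); mem=48
  op11 P0: load  L1 → S/S/S on L1; bus (none); mem=48
  op12 P2: store L1 := 42 → I/I/M on L1; bus BusRdX; mem=48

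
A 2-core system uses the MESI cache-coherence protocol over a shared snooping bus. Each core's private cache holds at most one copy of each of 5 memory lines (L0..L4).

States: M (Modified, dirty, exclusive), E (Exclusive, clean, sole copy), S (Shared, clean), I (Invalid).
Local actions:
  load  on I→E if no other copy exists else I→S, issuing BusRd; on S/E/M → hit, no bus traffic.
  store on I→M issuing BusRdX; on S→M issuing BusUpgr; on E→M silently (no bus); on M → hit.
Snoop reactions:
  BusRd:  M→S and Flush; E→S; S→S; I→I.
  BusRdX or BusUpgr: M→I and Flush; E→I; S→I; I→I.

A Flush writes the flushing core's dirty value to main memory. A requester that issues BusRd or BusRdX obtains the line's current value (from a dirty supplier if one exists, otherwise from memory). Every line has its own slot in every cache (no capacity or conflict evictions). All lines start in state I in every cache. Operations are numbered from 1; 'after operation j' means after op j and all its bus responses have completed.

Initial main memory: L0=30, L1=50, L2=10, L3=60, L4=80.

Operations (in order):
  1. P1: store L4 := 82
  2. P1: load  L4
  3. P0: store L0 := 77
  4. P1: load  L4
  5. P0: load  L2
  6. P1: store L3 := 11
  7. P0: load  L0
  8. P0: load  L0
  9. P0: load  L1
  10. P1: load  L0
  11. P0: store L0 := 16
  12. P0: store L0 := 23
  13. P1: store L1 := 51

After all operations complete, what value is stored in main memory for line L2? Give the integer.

  op1 P1: store L4 := 82 → I/M on L4; bus BusRdX; mem=80
  op2 P1: load  L4 → I/M on L4; bus (none); mem=80
  op3 P0: store L0 := 77 → M/I on L0; bus BusRdX; mem=30
  op4 P1: load  L4 → I/M on L4; bus (none); mem=80
  op5 P0: load  L2 → E/I on L2; bus BusRd; mem=10
  op6 P1: store L3 := 11 → I/M on L3; bus BusRdX; mem=60
  op7 P0: load  L0 → M/I on L0; bus (none); mem=30
  op8 P0: load  L0 → M/I on L0; bus (none); mem=30
  op9 P0: load  L1 → E/I on L1; bus BusRd; mem=50
  op10 P1: load  L0 → S/S on L0; bus BusRd Flush; mem=77
  op11 P0: store L0 := 16 → M/I on L0; bus BusUpgr; mem=77
  op12 P0: store L0 := 23 → M/I on L0; bus (none); mem=77
  op13 P1: store L1 := 51 → I/M on L1; bus BusRdX; mem=50

memory[L2] = 10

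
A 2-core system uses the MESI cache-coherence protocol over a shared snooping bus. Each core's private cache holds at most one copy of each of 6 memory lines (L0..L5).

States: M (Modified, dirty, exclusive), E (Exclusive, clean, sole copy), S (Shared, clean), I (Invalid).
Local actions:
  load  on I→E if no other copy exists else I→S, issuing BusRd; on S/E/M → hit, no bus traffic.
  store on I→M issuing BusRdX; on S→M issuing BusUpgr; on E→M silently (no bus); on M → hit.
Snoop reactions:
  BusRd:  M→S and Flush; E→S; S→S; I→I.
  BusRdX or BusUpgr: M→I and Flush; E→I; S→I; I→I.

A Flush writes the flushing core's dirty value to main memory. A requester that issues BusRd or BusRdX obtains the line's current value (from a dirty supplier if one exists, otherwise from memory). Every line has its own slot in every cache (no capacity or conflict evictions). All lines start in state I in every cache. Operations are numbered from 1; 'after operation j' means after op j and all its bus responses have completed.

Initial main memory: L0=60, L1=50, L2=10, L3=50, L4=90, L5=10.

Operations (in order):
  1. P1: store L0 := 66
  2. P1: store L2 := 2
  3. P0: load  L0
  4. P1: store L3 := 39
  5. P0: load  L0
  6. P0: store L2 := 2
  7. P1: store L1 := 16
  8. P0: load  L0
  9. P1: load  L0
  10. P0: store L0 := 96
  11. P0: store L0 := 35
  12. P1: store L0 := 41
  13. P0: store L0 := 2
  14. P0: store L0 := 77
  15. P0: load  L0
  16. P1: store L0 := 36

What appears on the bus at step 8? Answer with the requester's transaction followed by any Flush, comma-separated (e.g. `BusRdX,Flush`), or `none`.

bus = none

  op1 P1: store L0 := 66 → I/M on L0; bus BusRdX; mem=60
  op2 P1: store L2 := 2 → I/M on L2; bus BusRdX; mem=10
  op3 P0: load  L0 → S/S on L0; bus BusRd Flush; mem=66
  op4 P1: store L3 := 39 → I/M on L3; bus BusRdX; mem=50
  op5 P0: load  L0 → S/S on L0; bus (none); mem=66
  op6 P0: store L2 := 2 → M/I on L2; bus BusRdX Flush; mem=2
  op7 P1: store L1 := 16 → I/M on L1; bus BusRdX; mem=50
  op8 P0: load  L0 → S/S on L0; bus (none); mem=66
  op9 P1: load  L0 → S/S on L0; bus (none); mem=66
  op10 P0: store L0 := 96 → M/I on L0; bus BusUpgr; mem=66
  op11 P0: store L0 := 35 → M/I on L0; bus (none); mem=66
  op12 P1: store L0 := 41 → I/M on L0; bus BusRdX Flush; mem=35
  op13 P0: store L0 := 2 → M/I on L0; bus BusRdX Flush; mem=41
  op14 P0: store L0 := 77 → M/I on L0; bus (none); mem=41
  op15 P0: load  L0 → M/I on L0; bus (none); mem=41
  op16 P1: store L0 := 36 → I/M on L0; bus BusRdX Flush; mem=77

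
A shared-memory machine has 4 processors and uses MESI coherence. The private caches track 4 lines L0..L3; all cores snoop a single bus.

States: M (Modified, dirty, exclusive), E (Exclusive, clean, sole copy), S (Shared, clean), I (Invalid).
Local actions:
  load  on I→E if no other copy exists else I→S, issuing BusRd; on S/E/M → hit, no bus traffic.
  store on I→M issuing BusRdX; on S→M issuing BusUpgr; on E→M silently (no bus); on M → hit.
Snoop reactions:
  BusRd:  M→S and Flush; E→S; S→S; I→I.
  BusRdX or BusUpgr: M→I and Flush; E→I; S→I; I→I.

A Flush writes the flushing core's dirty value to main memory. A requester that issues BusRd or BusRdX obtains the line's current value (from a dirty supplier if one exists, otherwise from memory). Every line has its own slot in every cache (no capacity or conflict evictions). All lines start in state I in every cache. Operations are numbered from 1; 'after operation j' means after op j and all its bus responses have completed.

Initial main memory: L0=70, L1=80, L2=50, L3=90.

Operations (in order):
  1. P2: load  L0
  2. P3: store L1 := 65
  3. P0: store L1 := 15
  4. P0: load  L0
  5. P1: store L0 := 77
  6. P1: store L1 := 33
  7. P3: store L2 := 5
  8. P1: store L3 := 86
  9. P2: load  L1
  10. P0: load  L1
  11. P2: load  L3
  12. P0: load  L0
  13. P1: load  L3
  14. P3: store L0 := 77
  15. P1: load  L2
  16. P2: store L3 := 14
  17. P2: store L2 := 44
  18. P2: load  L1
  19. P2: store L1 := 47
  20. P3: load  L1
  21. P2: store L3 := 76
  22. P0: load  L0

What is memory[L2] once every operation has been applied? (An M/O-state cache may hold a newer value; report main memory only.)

[1] P2: load  L0 | P0:I, P1:I, P2:E(70), P3:I | bus: BusRd
[2] P3: store L1 := 65 | P0:I, P1:I, P2:I, P3:M(65) | bus: BusRdX
[3] P0: store L1 := 15 | P0:M(15), P1:I, P2:I, P3:I | bus: BusRdX,Flush
[4] P0: load  L0 | P0:S(70), P1:I, P2:S(70), P3:I | bus: BusRd
[5] P1: store L0 := 77 | P0:I, P1:M(77), P2:I, P3:I | bus: BusRdX
[6] P1: store L1 := 33 | P0:I, P1:M(33), P2:I, P3:I | bus: BusRdX,Flush
[7] P3: store L2 := 5 | P0:I, P1:I, P2:I, P3:M(5) | bus: BusRdX
[8] P1: store L3 := 86 | P0:I, P1:M(86), P2:I, P3:I | bus: BusRdX
[9] P2: load  L1 | P0:I, P1:S(33), P2:S(33), P3:I | bus: BusRd,Flush
[10] P0: load  L1 | P0:S(33), P1:S(33), P2:S(33), P3:I | bus: BusRd
[11] P2: load  L3 | P0:I, P1:S(86), P2:S(86), P3:I | bus: BusRd,Flush
[12] P0: load  L0 | P0:S(77), P1:S(77), P2:I, P3:I | bus: BusRd,Flush
[13] P1: load  L3 | P0:I, P1:S(86), P2:S(86), P3:I | bus: none
[14] P3: store L0 := 77 | P0:I, P1:I, P2:I, P3:M(77) | bus: BusRdX
[15] P1: load  L2 | P0:I, P1:S(5), P2:I, P3:S(5) | bus: BusRd,Flush
[16] P2: store L3 := 14 | P0:I, P1:I, P2:M(14), P3:I | bus: BusUpgr
[17] P2: store L2 := 44 | P0:I, P1:I, P2:M(44), P3:I | bus: BusRdX
[18] P2: load  L1 | P0:S(33), P1:S(33), P2:S(33), P3:I | bus: none
[19] P2: store L1 := 47 | P0:I, P1:I, P2:M(47), P3:I | bus: BusUpgr
[20] P3: load  L1 | P0:I, P1:I, P2:S(47), P3:S(47) | bus: BusRd,Flush
[21] P2: store L3 := 76 | P0:I, P1:I, P2:M(76), P3:I | bus: none
[22] P0: load  L0 | P0:S(77), P1:I, P2:I, P3:S(77) | bus: BusRd,Flush

memory[L2] = 5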